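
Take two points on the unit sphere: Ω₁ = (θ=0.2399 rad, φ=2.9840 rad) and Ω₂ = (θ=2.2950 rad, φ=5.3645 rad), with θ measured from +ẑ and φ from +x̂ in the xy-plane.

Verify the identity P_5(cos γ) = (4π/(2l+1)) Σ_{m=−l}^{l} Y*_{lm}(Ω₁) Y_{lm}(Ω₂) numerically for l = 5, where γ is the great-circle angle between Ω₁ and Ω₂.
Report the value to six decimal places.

0.418856

Term-by-term m-sum for l=5 (normalisation 4π/11 = 1.142397):
  m=-5: -0.000248+0.000249i × -0.012987-0.108655i = +0.000030+0.000024i  (running Σ = +0.000030+0.000024i)
  m=-4: +0.003671-0.002678i × +0.263605+0.155568i = +0.001384-0.000135i  (running Σ = +0.001415-0.000111i)
  m=-3: -0.030953+0.015832i × -0.397469+0.161311i = +0.009749-0.011286i  (running Σ = +0.011164-0.011397i)
  m=-2: +0.161758-0.052742i × +0.052586-0.192570i = -0.001650-0.033923i  (running Σ = +0.009513-0.045320i)
  m=-1: -0.487484+0.077466i × -0.160006-0.209559i = +0.094234+0.089761i  (running Σ = +0.103748+0.044441i)
  m=0: +0.572464-0.000000i × +0.278010+0.000000i = +0.159151+0.000000i  (running Σ = +0.262899+0.044441i)
  m=1: +0.487484+0.077466i × +0.160006-0.209559i = +0.094234-0.089761i  (running Σ = +0.357133-0.045320i)
  m=2: +0.161758+0.052742i × +0.052586+0.192570i = -0.001650+0.033923i  (running Σ = +0.355482-0.011397i)
  m=3: +0.030953+0.015832i × +0.397469+0.161311i = +0.009749+0.011286i  (running Σ = +0.365232-0.000111i)
  m=4: +0.003671+0.002678i × +0.263605-0.155568i = +0.001384+0.000135i  (running Σ = +0.366616+0.000024i)
  m=5: +0.000248+0.000249i × +0.012987-0.108655i = +0.000030-0.000024i  (running Σ = +0.366646-0.000000i)
Total Σ_m = +0.366646-0.000000i. Multiply by 1.142397: +0.418856-0.000000i. P_5(cos γ) = 0.418856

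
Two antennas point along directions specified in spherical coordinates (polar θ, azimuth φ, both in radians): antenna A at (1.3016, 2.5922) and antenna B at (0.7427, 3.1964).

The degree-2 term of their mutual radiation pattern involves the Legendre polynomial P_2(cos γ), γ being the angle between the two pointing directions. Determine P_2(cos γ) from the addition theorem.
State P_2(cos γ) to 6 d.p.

0.304659

Summing Y*_{l m}(θ₁,φ₁)·Y_{l m}(θ₂,φ₂) over m ∈ [−2, 2]; prefactor 4π/(2·2+1) = 2.513274:
  m=-2: Y*=+0.163208-0.319703i  Y=+0.175604-0.019326i  product +0.022481-0.059295i
  m=-1: Y*=-0.168918+0.103423i  Y=-0.384289+0.021083i  product +0.062733-0.043306i
  m=+0: Y*=-0.248466-0.000000i  Y=+0.198047+0.000000i  product -0.049208-0.000000i
  m=+1: Y*=+0.168918+0.103423i  Y=+0.384289+0.021083i  product +0.062733+0.043306i
  m=+2: Y*=+0.163208+0.319703i  Y=+0.175604+0.019326i  product +0.022481+0.059295i
Total Σ_m = +0.121220-0.000000i. Multiply by 2.513274: +0.304659-0.000000i. P_2(cos γ) = 0.304659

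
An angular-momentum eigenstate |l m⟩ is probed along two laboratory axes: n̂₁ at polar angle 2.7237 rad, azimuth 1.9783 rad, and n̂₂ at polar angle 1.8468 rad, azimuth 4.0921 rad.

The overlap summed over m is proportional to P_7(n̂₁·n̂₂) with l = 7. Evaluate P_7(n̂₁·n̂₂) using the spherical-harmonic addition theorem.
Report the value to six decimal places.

-0.101395

Addition theorem: P_7(cos γ) = (4π/15) Σ_m Y*_{lm}(Ω₁) Y_{lm}(Ω₂), m = −7…7:
  m=-7: Y*=+0.000258+0.000869i  Y=-0.355809+0.138155i  product -0.000212-0.000274i
  m=-6: Y*=-0.005860+0.004902i  Y=-0.338317-0.221723i  product +0.003069-0.000359i
  m=-5: Y*=-0.035566-0.017920i  Y=+0.000420+0.010453i  product +0.000172-0.000379i
  m=-4: Y*=+0.008462-0.142735i  Y=-0.275374+0.213912i  product +0.028202+0.041116i
  m=-3: Y*=+0.331175-0.120245i  Y=-0.105068-0.031362i  product -0.038567+0.002248i
  m=-2: Y*=+0.369771+0.392343i  Y=+0.097520+0.284505i  product -0.075564+0.143463i
  m=-1: Y*=-0.127560+0.295505i  Y=-0.088282+0.123584i  product -0.025259-0.041852i
  m=+0: Y*=+0.335697-0.000000i  Y=+0.283839+0.000000i  product +0.095284+0.000000i
  m=+1: Y*=+0.127560+0.295505i  Y=+0.088282+0.123584i  product -0.025259+0.041852i
  m=+2: Y*=+0.369771-0.392343i  Y=+0.097520-0.284505i  product -0.075564-0.143463i
  m=+3: Y*=-0.331175-0.120245i  Y=+0.105068-0.031362i  product -0.038567-0.002248i
  m=+4: Y*=+0.008462+0.142735i  Y=-0.275374-0.213912i  product +0.028202-0.041116i
  m=+5: Y*=+0.035566-0.017920i  Y=-0.000420+0.010453i  product +0.000172+0.000379i
  m=+6: Y*=-0.005860-0.004902i  Y=-0.338317+0.221723i  product +0.003069+0.000359i
  m=+7: Y*=-0.000258+0.000869i  Y=+0.355809+0.138155i  product -0.000212+0.000274i
Total Σ_m = -0.121031-0.000000i. Multiply by 0.837758: -0.101395-0.000000i. P_7(cos γ) = -0.101395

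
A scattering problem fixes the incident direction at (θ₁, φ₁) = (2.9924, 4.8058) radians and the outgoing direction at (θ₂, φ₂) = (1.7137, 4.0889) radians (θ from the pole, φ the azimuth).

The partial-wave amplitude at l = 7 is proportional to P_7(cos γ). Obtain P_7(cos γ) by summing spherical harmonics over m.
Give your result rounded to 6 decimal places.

-0.278664

Summing Y*_{l m}(θ₁,φ₁)·Y_{l m}(θ₂,φ₂) over m ∈ [−7, 7]; prefactor 4π/(2·7+1) = 0.837758:
  term(m=-7) = +0.000000-0.000000i   from Y*(Ω₁)=-0.000000+0.000001i, Y(Ω₂)=-0.437538+0.158706i
  term(m=-6) = -0.000002-0.000005i   from Y*(Ω₁)=+0.000017+0.000011i, Y(Ω₂)=-0.206900-0.141348i
  term(m=-5) = +0.000072+0.000034i   from Y*(Ω₁)=+0.000140-0.000278i, Y(Ω₂)=+0.006198+0.256611i
  term(m=-4) = +0.000909-0.000256i   from Y*(Ω₁)=-0.003203-0.001256i, Y(Ω₂)=-0.218918+0.165608i
  term(m=-3) = -0.002763+0.004218i   from Y*(Ω₁)=-0.007558+0.026259i, Y(Ω₂)=+0.176322+0.054479i
  term(m=-2) = +0.005776+0.041897i   from Y*(Ω₁)=+0.148400+0.028052i, Y(Ω₂)=+0.089104+0.265482i
  term(m=-1) = -0.061089-0.053245i   from Y*(Ω₁)=+0.048563-0.518370i, Y(Ω₂)=+0.090878-0.126362i
  term(m=+0) = -0.218439-0.000000i   from Y*(Ω₁)=-0.777428-0.000000i, Y(Ω₂)=+0.280976+0.000000i
  term(m=+1) = -0.061089+0.053245i   from Y*(Ω₁)=-0.048563-0.518370i, Y(Ω₂)=-0.090878-0.126362i
  term(m=+2) = +0.005776-0.041897i   from Y*(Ω₁)=+0.148400-0.028052i, Y(Ω₂)=+0.089104-0.265482i
  term(m=+3) = -0.002763-0.004218i   from Y*(Ω₁)=+0.007558+0.026259i, Y(Ω₂)=-0.176322+0.054479i
  term(m=+4) = +0.000909+0.000256i   from Y*(Ω₁)=-0.003203+0.001256i, Y(Ω₂)=-0.218918-0.165608i
  term(m=+5) = +0.000072-0.000034i   from Y*(Ω₁)=-0.000140-0.000278i, Y(Ω₂)=-0.006198+0.256611i
  term(m=+6) = -0.000002+0.000005i   from Y*(Ω₁)=+0.000017-0.000011i, Y(Ω₂)=-0.206900+0.141348i
  term(m=+7) = +0.000000+0.000000i   from Y*(Ω₁)=+0.000000+0.000001i, Y(Ω₂)=+0.437538+0.158706i
Σ over m = -0.332631+0.000000i; ×(4π/15) → -0.278664+0.000000i. Real part: -0.278664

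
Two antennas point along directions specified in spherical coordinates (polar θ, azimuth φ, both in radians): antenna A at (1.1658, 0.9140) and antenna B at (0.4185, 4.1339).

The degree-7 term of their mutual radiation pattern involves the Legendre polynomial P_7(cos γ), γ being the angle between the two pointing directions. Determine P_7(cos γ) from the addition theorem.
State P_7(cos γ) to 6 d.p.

0.026997

Expand P_7 via completeness: Σ_{m} conj(Y_{7,m}) at Ω₁ times Y_{7,m} at Ω₂ —
  m=-7: +0.275225+0.031739i × -0.000721+0.000563i = -0.000216+0.000132i  (running Σ = -0.000216+0.000132i)
  m=-6: +0.309873-0.318537i × +0.007287+0.002491i = +0.003051-0.001549i  (running Σ = +0.002835-0.001417i)
  m=-5: -0.034774-0.242567i × -0.009881-0.038837i = -0.009077+0.003747i  (running Σ = -0.006242+0.002330i)
  m=-4: +0.176362+0.099673i × -0.097178+0.105755i = -0.027679+0.008965i  (running Σ = -0.033921+0.011295i)
  m=-3: +0.300678-0.126980i × +0.348420+0.057899i = +0.112115-0.026834i  (running Σ = +0.078193-0.015538i)
  m=-2: -0.018139+0.068962i × -0.216773-0.493588i = +0.037971-0.005996i  (running Σ = +0.116164-0.021534i)
  m=-1: +0.201926+0.261907i × -0.174905+0.267844i = -0.105468+0.008276i  (running Σ = +0.010696-0.013258i)
  m=0: -0.032132-0.000000i × -0.337156+0.000000i = +0.010834+0.000000i  (running Σ = +0.021530-0.013258i)
  m=1: -0.201926+0.261907i × +0.174905+0.267844i = -0.105468-0.008276i  (running Σ = -0.083938-0.021534i)
  m=2: -0.018139-0.068962i × -0.216773+0.493588i = +0.037971+0.005996i  (running Σ = -0.045967-0.015538i)
  m=3: -0.300678-0.126980i × -0.348420+0.057899i = +0.112115+0.026834i  (running Σ = +0.066147+0.011295i)
  m=4: +0.176362-0.099673i × -0.097178-0.105755i = -0.027679-0.008965i  (running Σ = +0.038468+0.002330i)
  m=5: +0.034774-0.242567i × +0.009881-0.038837i = -0.009077-0.003747i  (running Σ = +0.029391-0.001417i)
  m=6: +0.309873+0.318537i × +0.007287-0.002491i = +0.003051+0.001549i  (running Σ = +0.032442+0.000132i)
  m=7: -0.275225+0.031739i × +0.000721+0.000563i = -0.000216-0.000132i  (running Σ = +0.032226+0.000000i)
Accumulated sum +0.032226+0.000000i; after 4π/(2l+1) scaling, +0.026997+0.000000i ⇒ P_7 = 0.026997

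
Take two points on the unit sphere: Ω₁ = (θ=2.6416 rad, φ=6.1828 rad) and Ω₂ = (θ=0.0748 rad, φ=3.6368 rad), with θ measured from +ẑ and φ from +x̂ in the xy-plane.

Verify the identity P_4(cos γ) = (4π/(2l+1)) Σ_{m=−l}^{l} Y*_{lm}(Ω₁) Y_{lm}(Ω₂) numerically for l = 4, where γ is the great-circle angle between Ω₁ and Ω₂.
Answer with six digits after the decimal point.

0.237120

Summing Y*_{l m}(θ₁,φ₁)·Y_{l m}(θ₂,φ₂) over m ∈ [−4, 4]; prefactor 4π/(2·4+1) = 1.396263:
  m=-4: Y*=(0.021518, -0.009137)  Y=(-0.000006, -0.000013)  product (-0.000000, -0.000000)
  m=-3: Y*=(-0.115592, 0.035903)  Y=(-0.000044, 0.000519)  product (-0.000014, -0.000062)
  m=-2: Y*=(0.330840, -0.067330)  Y=(0.006106, -0.009313)  product (0.001393, -0.003492)
  m=-1: Y*=(-0.473535, 0.047696)  Y=(-0.122867, 0.066360)  product (0.055017, -0.037284)
  m=+0: Y*=(0.069317, -0.000000)  Y=(0.822769, 0.000000)  product (0.057032, 0.000000)
  m=+1: Y*=(0.473535, 0.047696)  Y=(0.122867, 0.066360)  product (0.055017, 0.037284)
  m=+2: Y*=(0.330840, 0.067330)  Y=(0.006106, 0.009313)  product (0.001393, 0.003492)
  m=+3: Y*=(0.115592, 0.035903)  Y=(0.000044, 0.000519)  product (-0.000014, 0.000062)
  m=+4: Y*=(0.021518, 0.009137)  Y=(-0.000006, 0.000013)  product (-0.000000, 0.000000)
Total Σ_m = (0.169824, -0.000000). Multiply by 1.396263: (0.237120, -0.000000). P_4(cos γ) = 0.237120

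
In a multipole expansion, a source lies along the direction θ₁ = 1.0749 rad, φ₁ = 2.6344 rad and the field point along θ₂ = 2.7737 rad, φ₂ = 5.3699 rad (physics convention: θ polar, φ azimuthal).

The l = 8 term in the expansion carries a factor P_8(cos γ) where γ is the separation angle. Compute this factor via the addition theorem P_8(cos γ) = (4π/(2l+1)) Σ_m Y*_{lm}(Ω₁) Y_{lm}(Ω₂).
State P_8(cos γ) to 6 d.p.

0.243683

Summing Y*_{l m}(θ₁,φ₁)·Y_{l m}(θ₂,φ₂) over m ∈ [−8, 8]; prefactor 4π/(2·8+1) = 0.739198:
  m=-8: -0.11243 + 0.14641j × 0.00008 + 0.00012j = -0.00003 - 0.00000j  (running Σ = -0.00003 - 0.00000j)
  m=-7: 0.36655 - 0.15877j × -0.00149 - 0.00016j = -0.00057 + 0.00018j  (running Σ = -0.00060 + 0.00017j)
  m=-6: -0.41553 - 0.04104j × 0.00682 - 0.00707j = -0.00312 + 0.00266j  (running Σ = -0.00372 + 0.00283j)
  m=-5: 0.06632 + 0.04592j × 0.00668 + 0.04544j = -0.00164 + 0.00332j  (running Σ = -0.00537 + 0.00615j)
  m=-4: 0.13916 + 0.28231j × -0.13639 - 0.07657j = 0.00264 - 0.04916j  (running Σ = -0.00273 - 0.04301j)
  m=-3: 0.01235 - 0.25065j × 0.34639 - 0.14716j = -0.03261 - 0.08864j  (running Σ = -0.03534 - 0.13165j)
  m=-2: 0.10554 - 0.16969j × -0.14471 + 0.55340j = 0.07863 + 0.08296j  (running Σ = 0.04329 - 0.04868j)
  m=-1: -0.25818 + 0.14346j × -0.21027 - 0.27233j = 0.09336 + 0.04014j  (running Σ = 0.13665 - 0.00854j)
  m=0: -0.15938 + 0.00000j × -0.35361 + 0.00000j = 0.05636 + 0.00000j  (running Σ = 0.19301 - 0.00854j)
  m=1: 0.25818 + 0.14346j × 0.21027 - 0.27233j = 0.09336 - 0.04014j  (running Σ = 0.28636 - 0.04868j)
  m=2: 0.10554 + 0.16969j × -0.14471 - 0.55340j = 0.07863 - 0.08296j  (running Σ = 0.36500 - 0.13165j)
  m=3: -0.01235 - 0.25065j × -0.34639 - 0.14716j = -0.03261 + 0.08864j  (running Σ = 0.33239 - 0.04301j)
  m=4: 0.13916 - 0.28231j × -0.13639 + 0.07657j = 0.00264 + 0.04916j  (running Σ = 0.33502 + 0.00615j)
  m=5: -0.06632 + 0.04592j × -0.00668 + 0.04544j = -0.00164 - 0.00332j  (running Σ = 0.33338 + 0.00283j)
  m=6: -0.41553 + 0.04104j × 0.00682 + 0.00707j = -0.00312 - 0.00266j  (running Σ = 0.33026 + 0.00017j)
  m=7: -0.36655 - 0.15877j × 0.00149 - 0.00016j = -0.00057 - 0.00018j  (running Σ = 0.32968 - 0.00000j)
  m=8: -0.11243 - 0.14641j × 0.00008 - 0.00012j = -0.00003 + 0.00000j  (running Σ = 0.32966 - 0.00000j)
Accumulated sum 0.32966 - 0.00000j; after 4π/(2l+1) scaling, 0.24368 - 0.00000j ⇒ P_8 = 0.243683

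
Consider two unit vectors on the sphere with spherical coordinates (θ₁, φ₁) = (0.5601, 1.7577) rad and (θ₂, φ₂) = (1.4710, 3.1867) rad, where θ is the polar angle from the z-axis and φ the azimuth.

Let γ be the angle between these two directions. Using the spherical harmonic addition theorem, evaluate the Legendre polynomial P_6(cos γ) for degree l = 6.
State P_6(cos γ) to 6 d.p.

-0.158740

Summing Y*_{l m}(θ₁,φ₁)·Y_{l m}(θ₂,φ₂) over m ∈ [−6, 6]; prefactor 4π/(2·6+1) = 0.966644:
  m=-6: (-0.004719, -0.009784) × (0.451774, -0.125346) = (-0.003358, -0.003829)  (running Σ = (-0.003358, -0.003829))
  m=-5: (-0.048262, 0.035655) × (-0.158502, 0.036367) = (0.006353, -0.007406)  (running Σ = (0.002995, -0.011235))
  m=-4: (0.143716, 0.133247) × (-0.306489, 0.055908) = (-0.051497, -0.032804)  (running Σ = (-0.048502, -0.044039))
  m=-3: (0.215423, -0.343062) × (0.183133, -0.024934) = (0.030897, -0.068198)  (running Σ = (-0.017605, -0.112236))
  m=-2: (-0.434825, -0.170560) × (0.264814, -0.023955) = (-0.119234, -0.034750)  (running Σ = (-0.136839, -0.146987))
  m=-1: (-0.016124, 0.085263) × (-0.191981, 0.008666) = (0.002357, -0.016509)  (running Σ = (-0.134482, -0.163496))
  m=0: (-0.413120, -0.000000) × (-0.253549, 0.000000) = (0.104746, 0.000000)  (running Σ = (-0.029736, -0.163496))
  m=1: (0.016124, 0.085263) × (0.191981, 0.008666) = (0.002357, 0.016509)  (running Σ = (-0.027379, -0.146987))
  m=2: (-0.434825, 0.170560) × (0.264814, 0.023955) = (-0.119234, 0.034750)  (running Σ = (-0.146613, -0.112236))
  m=3: (-0.215423, -0.343062) × (-0.183133, -0.024934) = (0.030897, 0.068198)  (running Σ = (-0.115716, -0.044039))
  m=4: (0.143716, -0.133247) × (-0.306489, -0.055908) = (-0.051497, 0.032804)  (running Σ = (-0.167213, -0.011235))
  m=5: (0.048262, 0.035655) × (0.158502, 0.036367) = (0.006353, 0.007406)  (running Σ = (-0.160860, -0.003829))
  m=6: (-0.004719, 0.009784) × (0.451774, 0.125346) = (-0.003358, 0.003829)  (running Σ = (-0.164218, -0.000000))
Total Σ_m = (-0.164218, -0.000000). Multiply by 0.966644: (-0.158740, -0.000000). P_6(cos γ) = -0.158740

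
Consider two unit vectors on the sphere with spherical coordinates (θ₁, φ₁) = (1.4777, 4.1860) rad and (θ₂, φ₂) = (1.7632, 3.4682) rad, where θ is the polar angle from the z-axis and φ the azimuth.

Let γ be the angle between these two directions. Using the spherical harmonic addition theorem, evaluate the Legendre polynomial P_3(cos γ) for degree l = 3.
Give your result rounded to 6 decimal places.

Addition theorem: P_3(cos γ) = (4π/7) Σ_m Y*_{lm}(Ω₁) Y_{lm}(Ω₂), m = −3…3:
  term(m=-3) = -0.089400+0.135682i   from Y*(Ω₁)=+0.411813-0.003447i, Y(Ω₂)=-0.219832+0.327634i
  term(m=-2) = -0.002390-0.017571i   from Y*(Ω₁)=-0.046636+0.081828i, Y(Ω₂)=-0.149517+0.114424i
  term(m=-1) = +0.060116+0.052492i   from Y*(Ω₁)=+0.154682+0.266198i, Y(Ω₂)=+0.245519-0.083167i
  term(m=+0) = -0.020620-0.000000i   from Y*(Ω₁)=-0.102575-0.000000i, Y(Ω₂)=+0.201029+0.000000i
  term(m=+1) = +0.060116-0.052492i   from Y*(Ω₁)=-0.154682+0.266198i, Y(Ω₂)=-0.245519-0.083167i
  term(m=+2) = -0.002390+0.017571i   from Y*(Ω₁)=-0.046636-0.081828i, Y(Ω₂)=-0.149517-0.114424i
  term(m=+3) = -0.089400-0.135682i   from Y*(Ω₁)=-0.411813-0.003447i, Y(Ω₂)=+0.219832+0.327634i
Total Σ_m = -0.083969+0.000000i. Multiply by 1.795196: -0.150741+0.000000i. P_3(cos γ) = -0.150741

-0.150741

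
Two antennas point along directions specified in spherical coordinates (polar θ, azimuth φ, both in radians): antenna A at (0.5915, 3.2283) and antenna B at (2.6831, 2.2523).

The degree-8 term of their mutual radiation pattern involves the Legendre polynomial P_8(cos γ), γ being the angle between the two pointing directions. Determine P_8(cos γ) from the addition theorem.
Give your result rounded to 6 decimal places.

Term-by-term m-sum for l=8 (normalisation 4π/17 = 0.739198):
  m=-8: Y*=(0.003704, 0.003080)  Y=(0.000512, 0.000561)  product (0.000000, 0.000004)
  m=-7: Y*=(-0.023562, -0.016361)  Y=(0.006141, -0.000357)  product (-0.000151, -0.000092)
  m=-6: Y*=(0.091658, 0.052510)  Y=(0.018272, -0.025413)  product (0.003009, -0.001370)
  m=-5: Y*=(-0.242243, -0.112136)  Y=(-0.029492, -0.108277)  product (-0.004998, 0.029536)
  m=-4: Y*=(0.428984, 0.155052)  Y=(-0.262727, -0.115936)  product (-0.094730, -0.090471)
  m=-3: Y*=(-0.437590, -0.116466)  Y=(-0.441761, 0.226468)  product (0.219686, -0.047650)
  m=-2: Y*=(0.062006, 0.010862)  Y=(-0.096756, 0.458927)  product (-0.010984, 0.027405)
  m=-1: Y*=(0.393409, 0.034197)  Y=(-0.017470, -0.021537)  product (-0.006136, -0.009070)
  m=+0: Y*=(-0.200633, -0.000000)  Y=(-0.475698, 0.000000)  product (0.095441, 0.000000)
  m=+1: Y*=(-0.393409, 0.034197)  Y=(0.017470, -0.021537)  product (-0.006136, 0.009070)
  m=+2: Y*=(0.062006, -0.010862)  Y=(-0.096756, -0.458927)  product (-0.010984, -0.027405)
  m=+3: Y*=(0.437590, -0.116466)  Y=(0.441761, 0.226468)  product (0.219686, 0.047650)
  m=+4: Y*=(0.428984, -0.155052)  Y=(-0.262727, 0.115936)  product (-0.094730, 0.090471)
  m=+5: Y*=(0.242243, -0.112136)  Y=(0.029492, -0.108277)  product (-0.004998, -0.029536)
  m=+6: Y*=(0.091658, -0.052510)  Y=(0.018272, 0.025413)  product (0.003009, 0.001370)
  m=+7: Y*=(0.023562, -0.016361)  Y=(-0.006141, -0.000357)  product (-0.000151, 0.000092)
  m=+8: Y*=(0.003704, -0.003080)  Y=(0.000512, -0.000561)  product (0.000000, -0.000004)
Total Σ_m = (0.306835, -0.000000). Multiply by 0.739198: (0.226812, -0.000000). P_8(cos γ) = 0.226812

0.226812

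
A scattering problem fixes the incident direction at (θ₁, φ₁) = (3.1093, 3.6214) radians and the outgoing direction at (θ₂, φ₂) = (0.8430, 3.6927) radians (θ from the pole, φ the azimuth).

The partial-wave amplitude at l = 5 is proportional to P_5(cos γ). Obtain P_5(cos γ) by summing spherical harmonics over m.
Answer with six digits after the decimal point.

0.250078

Expand P_5 via completeness: Σ_{m} conj(Y_{5,m}) at Ω₁ times Y_{5,m} at Ω₂ —
  [-5]  conj(Y_{5,-5})(Ω₁) = (0.000000, -0.000000) ; Y_{5,-5}(Ω₂) = (0.099771, 0.040552) ; Δ = (0.000000, -0.000000)
  [-4]  conj(Y_{5,-4})(Ω₁) = (0.000001, -0.000001) ; Y_{5,-4}(Ω₂) = (-0.179655, -0.244530) ; Δ = (-0.000000, 0.000000)
  [-3]  conj(Y_{5,-3})(Ω₁) = (-0.000012, -0.000092) ; Y_{5,-3}(Ω₂) = (0.035404, 0.428032) ; Δ = (0.000039, -0.000008)
  [-2]  conj(Y_{5,-2})(Ω₁) = (-0.002023, -0.002888) ; Y_{5,-2}(Ω₂) = (0.092981, -0.183690) ; Δ = (-0.000719, 0.000103)
  [-1]  conj(Y_{5,-1})(Ω₁) = (-0.073119, -0.038049) ; Y_{5,-1}(Ω₂) = (0.220630, -0.135606) ; Δ = (-0.021292, 0.001521)
  [+0]  conj(Y_{5,0})(Ω₁) = (-0.928299, -0.000000) ; Y_{5,0}(Ω₂) = (-0.283153, 0.000000) ; Δ = (0.262850, 0.000000)
  [+1]  conj(Y_{5,1})(Ω₁) = (0.073119, -0.038049) ; Y_{5,1}(Ω₂) = (-0.220630, -0.135606) ; Δ = (-0.021292, -0.001521)
  [+2]  conj(Y_{5,2})(Ω₁) = (-0.002023, 0.002888) ; Y_{5,2}(Ω₂) = (0.092981, 0.183690) ; Δ = (-0.000719, -0.000103)
  [+3]  conj(Y_{5,3})(Ω₁) = (0.000012, -0.000092) ; Y_{5,3}(Ω₂) = (-0.035404, 0.428032) ; Δ = (0.000039, 0.000008)
  [+4]  conj(Y_{5,4})(Ω₁) = (0.000001, 0.000001) ; Y_{5,4}(Ω₂) = (-0.179655, 0.244530) ; Δ = (-0.000000, -0.000000)
  [+5]  conj(Y_{5,5})(Ω₁) = (-0.000000, -0.000000) ; Y_{5,5}(Ω₂) = (-0.099771, 0.040552) ; Δ = (0.000000, 0.000000)
Total Σ_m = (0.218907, -0.000000). Multiply by 1.142397: (0.250078, -0.000000). P_5(cos γ) = 0.250078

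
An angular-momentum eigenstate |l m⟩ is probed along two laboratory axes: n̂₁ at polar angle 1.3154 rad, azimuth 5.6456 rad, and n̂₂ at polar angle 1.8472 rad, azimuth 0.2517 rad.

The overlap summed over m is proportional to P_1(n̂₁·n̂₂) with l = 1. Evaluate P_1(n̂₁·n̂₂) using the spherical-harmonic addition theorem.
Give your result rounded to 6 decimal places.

0.517455

Addition theorem: P_1(cos γ) = (4π/3) Σ_m Y*_{lm}(Ω₁) Y_{lm}(Ω₂), m = −1…1:
  m=-1: Y*=(0.268612, -0.198987)  Y=(0.321907, -0.082780)  product (0.069996, -0.086291)
  m=+0: Y*=(0.123435, -0.000000)  Y=(-0.133338, 0.000000)  product (-0.016459, 0.000000)
  m=+1: Y*=(-0.268612, -0.198987)  Y=(-0.321907, -0.082780)  product (0.069996, 0.086291)
Accumulated sum (0.123533, 0.000000); after 4π/(2l+1) scaling, (0.517455, 0.000000) ⇒ P_1 = 0.517455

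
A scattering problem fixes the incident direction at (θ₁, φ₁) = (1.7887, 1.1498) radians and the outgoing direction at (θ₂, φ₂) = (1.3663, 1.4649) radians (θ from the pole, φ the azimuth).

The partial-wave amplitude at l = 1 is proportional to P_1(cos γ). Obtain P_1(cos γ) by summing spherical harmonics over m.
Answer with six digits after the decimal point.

0.865039

Summing Y*_{l m}(θ₁,φ₁)·Y_{l m}(θ₂,φ₂) over m ∈ [−1, 1]; prefactor 4π/(2·1+1) = 4.188790:
  [-1]  conj(Y_{1,-1})(Ω₁) = 0.13785 + 0.30787j ; Y_{1,-1}(Ω₂) = 0.03576 - 0.33640j ; Δ = 0.10850 - 0.03537j
  [+0]  conj(Y_{1,0})(Ω₁) = -0.10563 + 0.00000j ; Y_{1,0}(Ω₂) = 0.09922 + 0.00000j ; Δ = -0.01048 + 0.00000j
  [+1]  conj(Y_{1,1})(Ω₁) = -0.13785 + 0.30787j ; Y_{1,1}(Ω₂) = -0.03576 - 0.33640j ; Δ = 0.10850 + 0.03537j
Accumulated sum 0.20651 + 0.00000j; after 4π/(2l+1) scaling, 0.86504 + 0.00000j ⇒ P_1 = 0.865039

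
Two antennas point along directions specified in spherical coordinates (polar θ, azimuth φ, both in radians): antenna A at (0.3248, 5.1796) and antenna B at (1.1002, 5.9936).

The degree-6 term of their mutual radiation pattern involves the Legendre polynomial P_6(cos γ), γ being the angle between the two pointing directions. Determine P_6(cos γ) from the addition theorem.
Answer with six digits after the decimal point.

0.107446

Addition theorem: P_6(cos γ) = (4π/13) Σ_m Y*_{lm}(Ω₁) Y_{lm}(Ω₂), m = −6…6:
  term(m=-6) = 0.00002 + 0.00012j   from Y*(Ω₁)=0.00048 - 0.00017j, Y(Ω₂)=-0.04019 + 0.23883j
  term(m=-5) = -0.00134 + 0.00179j   from Y*(Ω₁)=0.00379 + 0.00364j, Y(Ω₂)=0.05231 + 0.42358j
  term(m=-4) = -0.00927 + 0.00107j   from Y*(Ω₁)=-0.00965 + 0.03141j, Y(Ω₂)=0.11386 + 0.26021j
  term(m=-3) = 0.01631 + 0.01373j   from Y*(Ω₁)=-0.13605 + 0.02324j, Y(Ω₂)=-0.09974 - 0.11792j
  term(m=-2) = 0.00734 + 0.12814j   from Y*(Ω₁)=-0.22577 - 0.30554j, Y(Ω₂)=-0.28276 - 0.18492j
  term(m=-1) = 0.01513 - 0.01602j   from Y*(Ω₁)=0.26241 - 0.52018j, Y(Ω₂)=0.03624 + 0.01080j
  term(m=+0) = 0.05478 + 0.00000j   from Y*(Ω₁)=0.16322 + 0.00000j, Y(Ω₂)=0.33565 + 0.00000j
  term(m=+1) = 0.01513 + 0.01602j   from Y*(Ω₁)=-0.26241 - 0.52018j, Y(Ω₂)=-0.03624 + 0.01080j
  term(m=+2) = 0.00734 - 0.12814j   from Y*(Ω₁)=-0.22577 + 0.30554j, Y(Ω₂)=-0.28276 + 0.18492j
  term(m=+3) = 0.01631 - 0.01373j   from Y*(Ω₁)=0.13605 + 0.02324j, Y(Ω₂)=0.09974 - 0.11792j
  term(m=+4) = -0.00927 - 0.00107j   from Y*(Ω₁)=-0.00965 - 0.03141j, Y(Ω₂)=0.11386 - 0.26021j
  term(m=+5) = -0.00134 - 0.00179j   from Y*(Ω₁)=-0.00379 + 0.00364j, Y(Ω₂)=-0.05231 + 0.42358j
  term(m=+6) = 0.00002 - 0.00012j   from Y*(Ω₁)=0.00048 + 0.00017j, Y(Ω₂)=-0.04019 - 0.23883j
Accumulated sum 0.11115 - 0.00000j; after 4π/(2l+1) scaling, 0.10745 - 0.00000j ⇒ P_6 = 0.107446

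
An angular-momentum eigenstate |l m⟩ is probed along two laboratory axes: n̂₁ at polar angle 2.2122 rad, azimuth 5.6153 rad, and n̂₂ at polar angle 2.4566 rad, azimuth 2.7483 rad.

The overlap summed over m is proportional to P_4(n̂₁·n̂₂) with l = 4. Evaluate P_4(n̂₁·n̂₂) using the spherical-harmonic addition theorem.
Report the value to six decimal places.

0.372735

Expand P_4 via completeness: Σ_{m} conj(Y_{4,m}) at Ω₁ times Y_{4,m} at Ω₂ —
  m=-4: Y*=(-0.162621, -0.082616)  Y=(-0.000168, 0.070900)  product (0.005885, -0.011516)
  m=-3: Y*=(0.161599, 0.349716)  Y=(0.093533, 0.226950)  product (-0.064253, 0.069385)
  m=-2: Y*=(0.075315, -0.314531)  Y=(0.302441, 0.303160)  product (0.118132, -0.072295)
  m=-1: Y*=(0.087982, -0.069402)  Y=(0.256511, 0.106429)  product (0.029955, -0.008438)
  m=+0: Y*=(-0.344247, -0.000000)  Y=(-0.254225, 0.000000)  product (0.087516, 0.000000)
  m=+1: Y*=(-0.087982, -0.069402)  Y=(-0.256511, 0.106429)  product (0.029955, 0.008438)
  m=+2: Y*=(0.075315, 0.314531)  Y=(0.302441, -0.303160)  product (0.118132, 0.072295)
  m=+3: Y*=(-0.161599, 0.349716)  Y=(-0.093533, 0.226950)  product (-0.064253, -0.069385)
  m=+4: Y*=(-0.162621, 0.082616)  Y=(-0.000168, -0.070900)  product (0.005885, 0.011516)
Accumulated sum (0.266952, 0.000000); after 4π/(2l+1) scaling, (0.372735, 0.000000) ⇒ P_4 = 0.372735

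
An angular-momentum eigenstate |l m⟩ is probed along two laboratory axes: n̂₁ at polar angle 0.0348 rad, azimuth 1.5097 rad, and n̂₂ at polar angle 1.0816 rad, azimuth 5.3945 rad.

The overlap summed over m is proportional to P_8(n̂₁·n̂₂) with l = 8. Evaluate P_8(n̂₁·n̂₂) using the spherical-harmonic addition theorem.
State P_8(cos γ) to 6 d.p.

-0.200376

Addition theorem: P_8(cos γ) = (4π/17) Σ_m Y*_{lm}(Ω₁) Y_{lm}(Ω₂), m = −8…8:
  m=-8: 0.00000 - 0.00000j × 0.12873 + 0.13972j = 0.00000 + 0.00000j  (running Σ = 0.00000 + 0.00000j)
  m=-7: -0.00000 - 0.00000j × 0.40377 - 0.02522j = -0.00000 - 0.00000j  (running Σ = -0.00000 - 0.00000j)
  m=-6: -0.00000 + 0.00000j × 0.23915 - 0.33518j = -0.00000 + 0.00000j  (running Σ = -0.00000 + 0.00000j)
  m=-5: 0.00000 + 0.00000j × -0.01700 - 0.06166j = 0.00000 - 0.00000j  (running Σ = 0.00000 - 0.00000j)
  m=-4: 0.00002 - 0.00000j × 0.29566 + 0.12961j = 0.00001 + 0.00000j  (running Σ = 0.00001 + 0.00000j)
  m=-3: -0.00011 - 0.00058j × 0.21074 - 0.10852j = -0.00009 - 0.00011j  (running Σ = -0.00008 - 0.00011j)
  m=-2: -0.01232 + 0.00151j × -0.04402 + 0.21004j = 0.00022 - 0.00265j  (running Σ = 0.00015 - 0.00276j)
  m=-1: 0.01037 + 0.16956j × 0.17954 + 0.22106j = -0.03562 + 0.03274j  (running Σ = -0.03548 + 0.02997j)
  m=0: 1.13789 + 0.00000j × -0.17587 + 0.00000j = -0.20012 + 0.00000j  (running Σ = -0.23560 + 0.02997j)
  m=1: -0.01037 + 0.16956j × -0.17954 + 0.22106j = -0.03562 - 0.03274j  (running Σ = -0.27122 - 0.00276j)
  m=2: -0.01232 - 0.00151j × -0.04402 - 0.21004j = 0.00022 + 0.00265j  (running Σ = -0.27099 - 0.00011j)
  m=3: 0.00011 - 0.00058j × -0.21074 - 0.10852j = -0.00009 + 0.00011j  (running Σ = -0.27108 + 0.00000j)
  m=4: 0.00002 + 0.00000j × 0.29566 - 0.12961j = 0.00001 - 0.00000j  (running Σ = -0.27107 - 0.00000j)
  m=5: -0.00000 + 0.00000j × 0.01700 - 0.06166j = 0.00000 + 0.00000j  (running Σ = -0.27107 + 0.00000j)
  m=6: -0.00000 - 0.00000j × 0.23915 + 0.33518j = -0.00000 - 0.00000j  (running Σ = -0.27107 - 0.00000j)
  m=7: 0.00000 - 0.00000j × -0.40377 - 0.02522j = -0.00000 + 0.00000j  (running Σ = -0.27107 + 0.00000j)
  m=8: 0.00000 + 0.00000j × 0.12873 - 0.13972j = 0.00000 - 0.00000j  (running Σ = -0.27107 - 0.00000j)
Σ over m = -0.27107 - 0.00000j; ×(4π/17) → -0.20038 - 0.00000j. Real part: -0.200376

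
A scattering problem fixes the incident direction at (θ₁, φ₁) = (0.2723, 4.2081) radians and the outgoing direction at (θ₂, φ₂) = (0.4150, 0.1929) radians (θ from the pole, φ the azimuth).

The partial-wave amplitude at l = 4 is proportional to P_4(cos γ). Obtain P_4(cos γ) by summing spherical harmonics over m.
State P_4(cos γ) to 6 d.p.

Term-by-term m-sum for l=4 (normalisation 4π/9 = 1.396263):
  term(m=-4) = (-0.000025, -0.000009)   from Y*(Ω₁)=(-0.000999, -0.002088), Y(Ω₂)=(0.008383, -0.008154)
  term(m=-3) = (0.001527, -0.000876)   from Y*(Ω₁)=(0.023413, 0.001358), Y(Ω₂)=(0.062851, -0.041061)
  term(m=-2) = (-0.006168, 0.034602)   from Y*(Ω₁)=(-0.070860, 0.112469), Y(Ω₂)=(0.244969, -0.099495)
  term(m=-1) = (-0.137332, -0.163980)   from Y*(Ω₁)=(-0.206871, -0.374845), Y(Ω₂)=(0.490316, -0.095773)
  term(m=+0) = (0.143399, 0.000000)   from Y*(Ω₁)=(0.559586, -0.000000), Y(Ω₂)=(0.256259, 0.000000)
  term(m=+1) = (-0.137332, 0.163980)   from Y*(Ω₁)=(0.206871, -0.374845), Y(Ω₂)=(-0.490316, -0.095773)
  term(m=+2) = (-0.006168, -0.034602)   from Y*(Ω₁)=(-0.070860, -0.112469), Y(Ω₂)=(0.244969, 0.099495)
  term(m=+3) = (0.001527, 0.000876)   from Y*(Ω₁)=(-0.023413, 0.001358), Y(Ω₂)=(-0.062851, -0.041061)
  term(m=+4) = (-0.000025, 0.000009)   from Y*(Ω₁)=(-0.000999, 0.002088), Y(Ω₂)=(0.008383, 0.008154)
Σ over m = (-0.140599, 0.000000); ×(4π/9) → (-0.196313, 0.000000). Real part: -0.196313

-0.196313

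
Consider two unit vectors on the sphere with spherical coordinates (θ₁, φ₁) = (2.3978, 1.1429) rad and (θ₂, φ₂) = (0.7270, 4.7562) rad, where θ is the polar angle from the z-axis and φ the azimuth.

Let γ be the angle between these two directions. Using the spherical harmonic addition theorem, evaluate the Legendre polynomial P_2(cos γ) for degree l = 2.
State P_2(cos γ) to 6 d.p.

0.855789

Summing Y*_{l m}(θ₁,φ₁)·Y_{l m}(θ₂,φ₂) over m ∈ [−2, 2]; prefactor 4π/(2·2+1) = 2.513274:
  term(m=-2) = 0.01774 - 0.02446j   from Y*(Ω₁)=-0.11610 + 0.13371j, Y(Ω₂)=-0.16998 + 0.01493j
  term(m=-1) = 0.13155 - 0.06711j   from Y*(Ω₁)=-0.15973 - 0.35023j, Y(Ω₂)=0.01680 + 0.38327j
  term(m=+0) = 0.04193 + 0.00000j   from Y*(Ω₁)=0.19702 + 0.00000j, Y(Ω₂)=0.21283 + 0.00000j
  term(m=+1) = 0.13155 + 0.06711j   from Y*(Ω₁)=0.15973 - 0.35023j, Y(Ω₂)=-0.01680 + 0.38327j
  term(m=+2) = 0.01774 + 0.02446j   from Y*(Ω₁)=-0.11610 - 0.13371j, Y(Ω₂)=-0.16998 - 0.01493j
Total Σ_m = 0.34051 + 0.00000j. Multiply by 2.513274: 0.85579 + 0.00000j. P_2(cos γ) = 0.855789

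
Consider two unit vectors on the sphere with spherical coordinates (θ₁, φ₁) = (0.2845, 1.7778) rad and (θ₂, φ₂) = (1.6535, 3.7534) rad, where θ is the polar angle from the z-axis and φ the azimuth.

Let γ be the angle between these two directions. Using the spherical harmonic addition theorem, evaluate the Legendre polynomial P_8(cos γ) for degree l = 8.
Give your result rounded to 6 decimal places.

-0.014386

Expand P_8 via completeness: Σ_{m} conj(Y_{8,m}) at Ω₁ times Y_{8,m} at Ω₂ —
  [-8]  conj(Y_{8,-8})(Ω₁) = -0.00000 + 0.00002j ; Y_{8,-8}(Ω₂) = 0.09080 + 0.49321j ; Δ = -0.00001 + 0.00000j
  [-7]  conj(Y_{8,-7})(Ω₁) = 0.00027 - 0.00003j ; Y_{8,-7}(Ω₂) = -0.06928 + 0.15116j ; Δ = -0.00001 + 0.00004j
  [-6]  conj(Y_{8,-6})(Ω₁) = -0.00076 - 0.00223j ; Y_{8,-6}(Ω₂) = 0.28573 - 0.16712j ; Δ = -0.00059 - 0.00051j
  [-5]  conj(Y_{8,-5})(Ω₁) = -0.01265 + 0.00751j ; Y_{8,-5}(Ω₂) = 0.19069 + 0.01578j ; Δ = -0.00253 + 0.00123j
  [-4]  conj(Y_{8,-4})(Ω₁) = 0.04574 + 0.04981j ; Y_{8,-4}(Ω₂) = -0.21171 - 0.17629j ; Δ = -0.00090 - 0.01861j
  [-3]  conj(Y_{8,-3})(Ω₁) = 0.13100 - 0.18311j ; Y_{8,-3}(Ω₂) = -0.05276 - 0.19469j ; Δ = -0.04256 - 0.01584j
  [-2]  conj(Y_{8,-2})(Ω₁) = -0.46154 - 0.20280j ; Y_{8,-2}(Ω₂) = -0.08517 + 0.23539j ; Δ = 0.08705 - 0.09137j
  [-1]  conj(Y_{8,-1})(Ω₁) = -0.12446 + 0.59265j ; Y_{8,-1}(Ω₂) = -0.16846 + 0.11819j ; Δ = -0.04908 - 0.11455j
  [+0]  conj(Y_{8,0})(Ω₁) = -0.00898 + 0.00000j ; Y_{8,0}(Ω₂) = 0.24280 + 0.00000j ; Δ = -0.00218 + 0.00000j
  [+1]  conj(Y_{8,1})(Ω₁) = 0.12446 + 0.59265j ; Y_{8,1}(Ω₂) = 0.16846 + 0.11819j ; Δ = -0.04908 + 0.11455j
  [+2]  conj(Y_{8,2})(Ω₁) = -0.46154 + 0.20280j ; Y_{8,2}(Ω₂) = -0.08517 - 0.23539j ; Δ = 0.08705 + 0.09137j
  [+3]  conj(Y_{8,3})(Ω₁) = -0.13100 - 0.18311j ; Y_{8,3}(Ω₂) = 0.05276 - 0.19469j ; Δ = -0.04256 + 0.01584j
  [+4]  conj(Y_{8,4})(Ω₁) = 0.04574 - 0.04981j ; Y_{8,4}(Ω₂) = -0.21171 + 0.17629j ; Δ = -0.00090 + 0.01861j
  [+5]  conj(Y_{8,5})(Ω₁) = 0.01265 + 0.00751j ; Y_{8,5}(Ω₂) = -0.19069 + 0.01578j ; Δ = -0.00253 - 0.00123j
  [+6]  conj(Y_{8,6})(Ω₁) = -0.00076 + 0.00223j ; Y_{8,6}(Ω₂) = 0.28573 + 0.16712j ; Δ = -0.00059 + 0.00051j
  [+7]  conj(Y_{8,7})(Ω₁) = -0.00027 - 0.00003j ; Y_{8,7}(Ω₂) = 0.06928 + 0.15116j ; Δ = -0.00001 - 0.00004j
  [+8]  conj(Y_{8,8})(Ω₁) = -0.00000 - 0.00002j ; Y_{8,8}(Ω₂) = 0.09080 - 0.49321j ; Δ = -0.00001 - 0.00000j
Accumulated sum -0.01946 + 0.00000j; after 4π/(2l+1) scaling, -0.01439 + 0.00000j ⇒ P_8 = -0.014386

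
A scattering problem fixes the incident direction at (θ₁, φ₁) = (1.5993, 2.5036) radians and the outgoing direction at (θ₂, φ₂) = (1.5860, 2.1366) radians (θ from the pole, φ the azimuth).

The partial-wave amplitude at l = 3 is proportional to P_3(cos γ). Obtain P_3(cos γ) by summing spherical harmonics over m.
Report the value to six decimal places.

0.632698

Expand P_3 via completeness: Σ_{m} conj(Y_{3,m}) at Ω₁ times Y_{3,m} at Ω₂ —
  m=-3: 0.14022 + 0.39242j × 0.41374 - 0.05267j = 0.07868 + 0.15497j  (running Σ = 0.07868 + 0.15497j)
  m=-2: -0.00846 + 0.02785j × 0.00661 - 0.01406j = 0.00034 + 0.00030j  (running Σ = 0.07902 + 0.15528j)
  m=-1: 0.25845 - 0.19162j × 0.17303 + 0.27247j = 0.09693 + 0.03726j  (running Σ = 0.17595 + 0.19254j)
  m=0: 0.03186 + 0.00000j × 0.01701 + 0.00000j = 0.00054 + 0.00000j  (running Σ = 0.17649 + 0.19254j)
  m=1: -0.25845 - 0.19162j × -0.17303 + 0.27247j = 0.09693 - 0.03726j  (running Σ = 0.27342 + 0.15528j)
  m=2: -0.00846 - 0.02785j × 0.00661 + 0.01406j = 0.00034 - 0.00030j  (running Σ = 0.27376 + 0.15497j)
  m=3: -0.14022 + 0.39242j × -0.41374 - 0.05267j = 0.07868 - 0.15497j  (running Σ = 0.35244 + 0.00000j)
Σ over m = 0.35244 + 0.00000j; ×(4π/7) → 0.63270 + 0.00000j. Real part: 0.632698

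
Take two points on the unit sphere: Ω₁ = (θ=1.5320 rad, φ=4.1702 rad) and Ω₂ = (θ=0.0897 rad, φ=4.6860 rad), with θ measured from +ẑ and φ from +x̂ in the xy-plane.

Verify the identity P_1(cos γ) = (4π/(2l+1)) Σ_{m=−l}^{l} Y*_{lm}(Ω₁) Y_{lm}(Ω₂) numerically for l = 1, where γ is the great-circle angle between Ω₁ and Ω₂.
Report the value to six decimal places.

Addition theorem: P_1(cos γ) = (4π/3) Σ_m Y*_{lm}(Ω₁) Y_{lm}(Ω₂), m = −1…1:
  [-1]  conj(Y_{1,-1})(Ω₁) = -0.17815 - 0.29572j ; Y_{1,-1}(Ω₂) = -0.00082 + 0.03094j ; Δ = 0.00929 - 0.00527j
  [+0]  conj(Y_{1,0})(Ω₁) = 0.01895 + 0.00000j ; Y_{1,0}(Ω₂) = 0.48664 + 0.00000j ; Δ = 0.00922 + 0.00000j
  [+1]  conj(Y_{1,1})(Ω₁) = 0.17815 - 0.29572j ; Y_{1,1}(Ω₂) = 0.00082 + 0.03094j ; Δ = 0.00929 + 0.00527j
Total Σ_m = 0.02781 + 0.00000j. Multiply by 4.188790: 0.11650 + 0.00000j. P_1(cos γ) = 0.116497

0.116497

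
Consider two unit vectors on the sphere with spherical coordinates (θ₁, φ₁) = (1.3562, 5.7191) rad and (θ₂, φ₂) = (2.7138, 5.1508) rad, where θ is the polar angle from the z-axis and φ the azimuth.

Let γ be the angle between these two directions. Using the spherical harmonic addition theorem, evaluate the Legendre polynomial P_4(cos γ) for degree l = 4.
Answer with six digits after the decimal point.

Addition theorem: P_4(cos γ) = (4π/9) Σ_m Y*_{lm}(Ω₁) Y_{lm}(Ω₂), m = −4…4:
  m=-4: (-0.255331, -0.312189) × (-0.002384, -0.012890) = (-0.003416, 0.004035)  (running Σ = (-0.003416, 0.004035))
  m=-3: (-0.030123, -0.246791) × (0.078678, 0.020557) = (0.002703, -0.020036)  (running Σ = (-0.000712, -0.016001))
  m=-2: (-0.093362, 0.196970) × (-0.176584, 0.212230) = (-0.025317, -0.054596)  (running Σ = (-0.026029, -0.070597))
  m=-1: (-0.223148, 0.141176) × (-0.211898, -0.451962) = (0.111091, 0.070940)  (running Σ = (0.085062, 0.000343))
  m=0: (0.181053, -0.000000) × (0.227684, 0.000000) = (0.041223, 0.000000)  (running Σ = (0.126284, 0.000343))
  m=1: (0.223148, 0.141176) × (0.211898, -0.451962) = (0.111091, -0.070940)  (running Σ = (0.237375, -0.070597))
  m=2: (-0.093362, -0.196970) × (-0.176584, -0.212230) = (-0.025317, 0.054596)  (running Σ = (0.212058, -0.016001))
  m=3: (0.030123, -0.246791) × (-0.078678, 0.020557) = (0.002703, 0.020036)  (running Σ = (0.214762, 0.004035))
  m=4: (-0.255331, 0.312189) × (-0.002384, 0.012890) = (-0.003416, -0.004035)  (running Σ = (0.211346, 0.000000))
Total Σ_m = (0.211346, 0.000000). Multiply by 1.396263: (0.295095, 0.000000). P_4(cos γ) = 0.295095

0.295095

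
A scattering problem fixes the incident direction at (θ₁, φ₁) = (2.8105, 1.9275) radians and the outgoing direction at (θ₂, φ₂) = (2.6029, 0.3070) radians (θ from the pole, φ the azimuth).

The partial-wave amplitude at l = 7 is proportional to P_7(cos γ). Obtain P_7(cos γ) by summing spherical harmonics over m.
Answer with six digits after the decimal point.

Expand P_7 via completeness: Σ_{m} conj(Y_{7,m}) at Ω₁ times Y_{7,m} at Ω₂ —
  term(m=-7) = (0.000000, -0.000001)   from Y*(Ω₁)=(0.000115, 0.000153), Y(Ω₂)=(-0.002556, -0.003916)
  term(m=-6) = (-0.000058, -0.000018)   from Y*(Ω₁)=(-0.001126, 0.001759), Y(Ω₂)=(0.007843, 0.028207)
  term(m=-5) = (-0.000389, 0.001535)   from Y*(Ω₁)=(-0.013835, -0.002988), Y(Ω₂)=(0.004003, -0.111781)
  term(m=-4) = (0.018812, 0.003790)   from Y*(Ω₁)=(-0.009592, -0.066162), Y(Ω₂)=(-0.096481, 0.270340)
  term(m=-3) = (0.015749, -0.104836)   from Y*(Ω₁)=(0.194535, -0.106448), Y(Ω₂)=(0.289240, -0.380638)
  term(m=-2) = (-0.197482, -0.019696)   from Y*(Ω₁)=(0.366484, 0.317181), Y(Ω₂)=(-0.334681, 0.235913)
  term(m=-1) = (0.002397, -0.048193)   from Y*(Ω₁)=(-0.193492, 0.519240), Y(Ω₂)=(-0.083008, 0.026316)
  term(m=+0) = (0.019899, 0.000000)   from Y*(Ω₁)=(0.045120, -0.000000), Y(Ω₂)=(0.441033, 0.000000)
  term(m=+1) = (0.002397, 0.048193)   from Y*(Ω₁)=(0.193492, 0.519240), Y(Ω₂)=(0.083008, 0.026316)
  term(m=+2) = (-0.197482, 0.019696)   from Y*(Ω₁)=(0.366484, -0.317181), Y(Ω₂)=(-0.334681, -0.235913)
  term(m=+3) = (0.015749, 0.104836)   from Y*(Ω₁)=(-0.194535, -0.106448), Y(Ω₂)=(-0.289240, -0.380638)
  term(m=+4) = (0.018812, -0.003790)   from Y*(Ω₁)=(-0.009592, 0.066162), Y(Ω₂)=(-0.096481, -0.270340)
  term(m=+5) = (-0.000389, -0.001535)   from Y*(Ω₁)=(0.013835, -0.002988), Y(Ω₂)=(-0.004003, -0.111781)
  term(m=+6) = (-0.000058, 0.000018)   from Y*(Ω₁)=(-0.001126, -0.001759), Y(Ω₂)=(0.007843, -0.028207)
  term(m=+7) = (0.000000, 0.000001)   from Y*(Ω₁)=(-0.000115, 0.000153), Y(Ω₂)=(0.002556, -0.003916)
Total Σ_m = (-0.302044, -0.000000). Multiply by 0.837758: (-0.253040, -0.000000). P_7(cos γ) = -0.253040

-0.253040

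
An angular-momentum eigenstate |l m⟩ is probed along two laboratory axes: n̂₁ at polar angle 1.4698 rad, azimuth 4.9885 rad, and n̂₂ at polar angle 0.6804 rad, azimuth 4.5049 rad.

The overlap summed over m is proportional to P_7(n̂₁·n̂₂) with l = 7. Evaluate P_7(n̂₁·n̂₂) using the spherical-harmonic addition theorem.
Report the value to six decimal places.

0.299417

Expand P_7 via completeness: Σ_{m} conj(Y_{7,m}) at Ω₁ times Y_{7,m} at Ω₂ —
  m=-7: -0.451208-0.170857i × +0.019365-0.002303i = -0.009131-0.002269i  (running Σ = -0.009131-0.002269i)
  m=-6: +0.015690-0.182272i × -0.028862-0.085413i = -0.016021+0.003921i  (running Σ = -0.025152+0.001651i)
  m=-5: -0.304807+0.058697i × -0.213431+0.126015i = +0.057658-0.050938i  (running Σ = +0.032506-0.049287i)
  m=-4: -0.093479-0.185702i × +0.292774+0.320101i = +0.032075-0.084291i  (running Σ = +0.064581-0.133578i)
  m=-3: -0.188153+0.172652i × +0.246188-0.343053i = +0.012908+0.107051i  (running Σ = +0.077489-0.026527i)
  m=-2: -0.184736-0.113828i × -0.032728-0.014419i = +0.004405+0.006389i  (running Σ = +0.081893-0.020138i)
  m=-1: -0.063725+0.224900i × +0.078746-0.374056i = +0.079107+0.041547i  (running Σ = +0.161000+0.021409i)
  m=0: -0.219410-0.000000i × -0.161350+0.000000i = +0.035402+0.000000i  (running Σ = +0.196402+0.021409i)
  m=1: +0.063725+0.224900i × -0.078746-0.374056i = +0.079107-0.041547i  (running Σ = +0.275509-0.020138i)
  m=2: -0.184736+0.113828i × -0.032728+0.014419i = +0.004405-0.006389i  (running Σ = +0.279914-0.026527i)
  m=3: +0.188153+0.172652i × -0.246188-0.343053i = +0.012908-0.107051i  (running Σ = +0.292822-0.133578i)
  m=4: -0.093479+0.185702i × +0.292774-0.320101i = +0.032075+0.084291i  (running Σ = +0.324897-0.049287i)
  m=5: +0.304807+0.058697i × +0.213431+0.126015i = +0.057658+0.050938i  (running Σ = +0.382555+0.001651i)
  m=6: +0.015690+0.182272i × -0.028862+0.085413i = -0.016021-0.003921i  (running Σ = +0.366534-0.002269i)
  m=7: +0.451208-0.170857i × -0.019365-0.002303i = -0.009131+0.002269i  (running Σ = +0.357403+0.000000i)
Total Σ_m = +0.357403+0.000000i. Multiply by 0.837758: +0.299417+0.000000i. P_7(cos γ) = 0.299417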